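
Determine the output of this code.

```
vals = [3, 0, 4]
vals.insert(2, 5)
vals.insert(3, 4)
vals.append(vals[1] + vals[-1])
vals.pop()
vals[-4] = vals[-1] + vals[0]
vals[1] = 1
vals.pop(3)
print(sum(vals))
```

insert 5 at 2 → [3, 0, 5, 4]
insert 4 at 3 → [3, 0, 5, 4, 4]
append vals[1]+vals[-1] = 0+4 = 4 → [3, 0, 5, 4, 4, 4]
pop() removes 4 → [3, 0, 5, 4, 4]
vals[-4] = vals[-1]+vals[0] = 4+3 = 7 → [3, 7, 5, 4, 4]
vals[1] = 1 → [3, 1, 5, 4, 4]
pop(3) removes 4 → [3, 1, 5, 4]
sum = 13

13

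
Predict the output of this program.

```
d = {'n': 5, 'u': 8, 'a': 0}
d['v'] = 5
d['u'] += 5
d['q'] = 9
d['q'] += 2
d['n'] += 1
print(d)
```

d['v'] = 5 → {'n': 5, 'u': 8, 'a': 0, 'v': 5}
d['u'] = 8+5 = 13 → {'n': 5, 'u': 13, 'a': 0, 'v': 5}
d['q'] = 9 → {'n': 5, 'u': 13, 'a': 0, 'v': 5, 'q': 9}
d['q'] = 9+2 = 11 → {'n': 5, 'u': 13, 'a': 0, 'v': 5, 'q': 11}
d['n'] = 5+1 = 6 → {'n': 6, 'u': 13, 'a': 0, 'v': 5, 'q': 11}

{'n': 6, 'u': 13, 'a': 0, 'v': 5, 'q': 11}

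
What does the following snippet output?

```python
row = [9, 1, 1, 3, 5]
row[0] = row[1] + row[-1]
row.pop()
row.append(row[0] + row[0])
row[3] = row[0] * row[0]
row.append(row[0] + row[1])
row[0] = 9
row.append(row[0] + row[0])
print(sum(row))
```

row[0] = row[1]+row[-1] = 1+5 = 6 → [6, 1, 1, 3, 5]
pop() removes 5 → [6, 1, 1, 3]
append row[0]+row[0] = 6+6 = 12 → [6, 1, 1, 3, 12]
row[3] = row[0]*row[0] = 6*6 = 36 → [6, 1, 1, 36, 12]
append row[0]+row[1] = 6+1 = 7 → [6, 1, 1, 36, 12, 7]
row[0] = 9 → [9, 1, 1, 36, 12, 7]
append row[0]+row[0] = 9+9 = 18 → [9, 1, 1, 36, 12, 7, 18]
sum = 84

84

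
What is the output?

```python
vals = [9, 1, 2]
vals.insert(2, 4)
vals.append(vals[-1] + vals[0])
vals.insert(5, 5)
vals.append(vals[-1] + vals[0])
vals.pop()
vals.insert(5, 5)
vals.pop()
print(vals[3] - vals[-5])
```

insert 4 at 2 → [9, 1, 4, 2]
append vals[-1]+vals[0] = 2+9 = 11 → [9, 1, 4, 2, 11]
insert 5 at 5 → [9, 1, 4, 2, 11, 5]
append vals[-1]+vals[0] = 5+9 = 14 → [9, 1, 4, 2, 11, 5, 14]
pop() removes 14 → [9, 1, 4, 2, 11, 5]
insert 5 at 5 → [9, 1, 4, 2, 11, 5, 5]
pop() removes 5 → [9, 1, 4, 2, 11, 5]
vals[3]-vals[-5] = 2-1 = 1

1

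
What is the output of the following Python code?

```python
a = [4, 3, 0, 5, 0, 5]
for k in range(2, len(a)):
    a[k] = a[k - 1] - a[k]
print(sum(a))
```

k=2: a[2] = 3-0 = 3 → [4, 3, 3, 5, 0, 5]
k=3: a[3] = 3-5 = -2 → [4, 3, 3, -2, 0, 5]
k=4: a[4] = (-2)-0 = -2 → [4, 3, 3, -2, -2, 5]
k=5: a[5] = (-2)-5 = -7 → [4, 3, 3, -2, -2, -7]
sum = -1

-1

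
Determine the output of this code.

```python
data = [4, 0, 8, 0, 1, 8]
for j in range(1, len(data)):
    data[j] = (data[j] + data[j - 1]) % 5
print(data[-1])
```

j=1: data[1] = (0+4)%5 = 4 → [4, 4, 8, 0, 1, 8]
j=2: data[2] = (8+4)%5 = 2 → [4, 4, 2, 0, 1, 8]
j=3: data[3] = (0+2)%5 = 2 → [4, 4, 2, 2, 1, 8]
j=4: data[4] = (1+2)%5 = 3 → [4, 4, 2, 2, 3, 8]
j=5: data[5] = (8+3)%5 = 1 → [4, 4, 2, 2, 3, 1]

1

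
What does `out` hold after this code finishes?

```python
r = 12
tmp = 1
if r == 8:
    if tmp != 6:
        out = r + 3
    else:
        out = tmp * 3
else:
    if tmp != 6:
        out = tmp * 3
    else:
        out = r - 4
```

3

r=12, tmp=1
r == 8 is False; tmp != 6 is True
→ out = tmp * 3 = 3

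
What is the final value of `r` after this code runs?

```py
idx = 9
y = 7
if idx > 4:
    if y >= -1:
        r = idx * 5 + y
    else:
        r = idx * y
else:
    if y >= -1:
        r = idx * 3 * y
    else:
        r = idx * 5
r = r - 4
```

idx=9, y=7
idx > 4 is True; y >= -1 is True
→ r = idx * 5 + y = 52
r = 52-4 = 48

48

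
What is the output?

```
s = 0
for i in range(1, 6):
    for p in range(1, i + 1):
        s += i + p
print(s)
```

90

i=1,p=1: s = 0+2 = 2
i=2,p=1: s = 2+3 = 5
i=2,p=2: s = 5+4 = 9
i=3,p=1: s = 9+4 = 13
i=3,p=2: s = 13+5 = 18
i=3,p=3: s = 18+6 = 24
i=4,p=1: s = 24+5 = 29
i=4,p=2: s = 29+6 = 35
i=4,p=3: s = 35+7 = 42
i=4,p=4: s = 42+8 = 50
i=5,p=1: s = 50+6 = 56
i=5,p=2: s = 56+7 = 63
i=5,p=3: s = 63+8 = 71
i=5,p=4: s = 71+9 = 80
i=5,p=5: s = 80+10 = 90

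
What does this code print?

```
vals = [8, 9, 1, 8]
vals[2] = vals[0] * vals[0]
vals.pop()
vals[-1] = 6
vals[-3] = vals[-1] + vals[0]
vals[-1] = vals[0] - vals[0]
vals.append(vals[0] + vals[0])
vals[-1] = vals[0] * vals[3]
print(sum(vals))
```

vals[2] = vals[0]*vals[0] = 8*8 = 64 → [8, 9, 64, 8]
pop() removes 8 → [8, 9, 64]
vals[-1] = 6 → [8, 9, 6]
vals[-3] = vals[-1]+vals[0] = 6+8 = 14 → [14, 9, 6]
vals[-1] = vals[0]-vals[0] = 14-14 = 0 → [14, 9, 0]
append vals[0]+vals[0] = 14+14 = 28 → [14, 9, 0, 28]
vals[-1] = vals[0]*vals[3] = 14*28 = 392 → [14, 9, 0, 392]
sum = 415

415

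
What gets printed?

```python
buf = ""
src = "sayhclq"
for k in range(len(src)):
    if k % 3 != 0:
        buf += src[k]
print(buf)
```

aycl

k=0: skip
k=1: add 'a' → 'a'
k=2: add 'y' → 'ay'
k=3: skip
k=4: add 'c' → 'ayc'
k=5: add 'l' → 'aycl'
k=6: skip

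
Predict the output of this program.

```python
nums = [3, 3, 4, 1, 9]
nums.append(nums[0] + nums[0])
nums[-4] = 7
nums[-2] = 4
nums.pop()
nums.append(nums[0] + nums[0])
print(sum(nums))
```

24

append nums[0]+nums[0] = 3+3 = 6 → [3, 3, 4, 1, 9, 6]
nums[-4] = 7 → [3, 3, 7, 1, 9, 6]
nums[-2] = 4 → [3, 3, 7, 1, 4, 6]
pop() removes 6 → [3, 3, 7, 1, 4]
append nums[0]+nums[0] = 3+3 = 6 → [3, 3, 7, 1, 4, 6]
sum = 24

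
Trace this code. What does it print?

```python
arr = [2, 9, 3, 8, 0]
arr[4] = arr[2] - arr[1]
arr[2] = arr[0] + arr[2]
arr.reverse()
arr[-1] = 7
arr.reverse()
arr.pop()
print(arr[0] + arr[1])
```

16

arr[4] = arr[2]-arr[1] = 3-9 = -6 → [2, 9, 3, 8, -6]
arr[2] = arr[0]+arr[2] = 2+3 = 5 → [2, 9, 5, 8, -6]
reverse → [-6, 8, 5, 9, 2]
arr[-1] = 7 → [-6, 8, 5, 9, 7]
reverse → [7, 9, 5, 8, -6]
pop() removes -6 → [7, 9, 5, 8]
arr[0]+arr[1] = 7+9 = 16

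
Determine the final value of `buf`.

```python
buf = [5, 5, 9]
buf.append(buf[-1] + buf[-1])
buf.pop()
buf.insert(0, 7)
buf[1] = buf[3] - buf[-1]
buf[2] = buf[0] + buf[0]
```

append buf[-1]+buf[-1] = 9+9 = 18 → [5, 5, 9, 18]
pop() removes 18 → [5, 5, 9]
insert 7 at 0 → [7, 5, 5, 9]
buf[1] = buf[3]-buf[-1] = 9-9 = 0 → [7, 0, 5, 9]
buf[2] = buf[0]+buf[0] = 7+7 = 14 → [7, 0, 14, 9]

[7, 0, 14, 9]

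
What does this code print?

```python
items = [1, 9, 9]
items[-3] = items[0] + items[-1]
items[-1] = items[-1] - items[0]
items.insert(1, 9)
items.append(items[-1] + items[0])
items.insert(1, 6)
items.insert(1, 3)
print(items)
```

items[-3] = items[0]+items[-1] = 1+9 = 10 → [10, 9, 9]
items[-1] = items[-1]-items[0] = 9-10 = -1 → [10, 9, -1]
insert 9 at 1 → [10, 9, 9, -1]
append items[-1]+items[0] = (-1)+10 = 9 → [10, 9, 9, -1, 9]
insert 6 at 1 → [10, 6, 9, 9, -1, 9]
insert 3 at 1 → [10, 3, 6, 9, 9, -1, 9]

[10, 3, 6, 9, 9, -1, 9]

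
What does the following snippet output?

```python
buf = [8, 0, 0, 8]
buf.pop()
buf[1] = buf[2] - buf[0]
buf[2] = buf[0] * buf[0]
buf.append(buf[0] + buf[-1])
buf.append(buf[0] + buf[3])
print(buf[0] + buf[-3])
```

72

pop() removes 8 → [8, 0, 0]
buf[1] = buf[2]-buf[0] = 0-8 = -8 → [8, -8, 0]
buf[2] = buf[0]*buf[0] = 8*8 = 64 → [8, -8, 64]
append buf[0]+buf[-1] = 8+64 = 72 → [8, -8, 64, 72]
append buf[0]+buf[3] = 8+72 = 80 → [8, -8, 64, 72, 80]
buf[0]+buf[-3] = 8+64 = 72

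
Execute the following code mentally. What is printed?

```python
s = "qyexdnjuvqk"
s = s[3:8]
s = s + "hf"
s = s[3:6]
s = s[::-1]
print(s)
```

slice [3:8] → 'xdnju'
+ 'hf' → 'xdnjuhf'
slice [3:6] → 'juh'
reverse → 'huj'

huj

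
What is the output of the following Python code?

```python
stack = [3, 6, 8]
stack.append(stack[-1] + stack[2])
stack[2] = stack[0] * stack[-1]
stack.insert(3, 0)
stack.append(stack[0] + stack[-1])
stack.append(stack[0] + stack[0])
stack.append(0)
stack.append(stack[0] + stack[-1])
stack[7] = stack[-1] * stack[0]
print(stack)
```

append stack[-1]+stack[2] = 8+8 = 16 → [3, 6, 8, 16]
stack[2] = stack[0]*stack[-1] = 3*16 = 48 → [3, 6, 48, 16]
insert 0 at 3 → [3, 6, 48, 0, 16]
append stack[0]+stack[-1] = 3+16 = 19 → [3, 6, 48, 0, 16, 19]
append stack[0]+stack[0] = 3+3 = 6 → [3, 6, 48, 0, 16, 19, 6]
append 0 → [3, 6, 48, 0, 16, 19, 6, 0]
append stack[0]+stack[-1] = 3+0 = 3 → [3, 6, 48, 0, 16, 19, 6, 0, 3]
stack[7] = stack[-1]*stack[0] = 3*3 = 9 → [3, 6, 48, 0, 16, 19, 6, 9, 3]

[3, 6, 48, 0, 16, 19, 6, 9, 3]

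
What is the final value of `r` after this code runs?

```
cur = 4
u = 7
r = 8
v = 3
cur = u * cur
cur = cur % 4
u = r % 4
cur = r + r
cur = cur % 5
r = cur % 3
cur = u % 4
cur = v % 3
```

1

cur = 7*4 = 28
cur = 28%4 = 0
u = 8%4 = 0
cur = 8+8 = 16
cur = 16%5 = 1
r = 1%3 = 1
cur = 0%4 = 0
cur = 3%3 = 0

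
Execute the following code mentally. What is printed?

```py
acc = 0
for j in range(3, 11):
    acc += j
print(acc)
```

j=3: acc = 0+3 = 3
j=4: acc = 3+4 = 7
j=5: acc = 7+5 = 12
j=6: acc = 12+6 = 18
j=7: acc = 18+7 = 25
j=8: acc = 25+8 = 33
j=9: acc = 33+9 = 42
j=10: acc = 42+10 = 52

52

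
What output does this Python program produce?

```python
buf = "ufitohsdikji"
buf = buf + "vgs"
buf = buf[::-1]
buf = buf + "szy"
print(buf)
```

+ 'vgs' → 'ufitohsdikjivgs'
reverse → 'sgvijkidshotifu'
+ 'szy' → 'sgvijkidshotifuszy'

sgvijkidshotifuszy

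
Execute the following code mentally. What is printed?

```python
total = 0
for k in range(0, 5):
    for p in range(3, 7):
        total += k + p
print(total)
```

130

k=0,p=3: total = 0+3 = 3
k=0,p=4: total = 3+4 = 7
k=0,p=5: total = 7+5 = 12
k=0,p=6: total = 12+6 = 18
k=1,p=3: total = 18+4 = 22
k=1,p=4: total = 22+5 = 27
k=1,p=5: total = 27+6 = 33
k=1,p=6: total = 33+7 = 40
k=2,p=3: total = 40+5 = 45
k=2,p=4: total = 45+6 = 51
k=2,p=5: total = 51+7 = 58
k=2,p=6: total = 58+8 = 66
k=3,p=3: total = 66+6 = 72
k=3,p=4: total = 72+7 = 79
k=3,p=5: total = 79+8 = 87
k=3,p=6: total = 87+9 = 96
k=4,p=3: total = 96+7 = 103
k=4,p=4: total = 103+8 = 111
k=4,p=5: total = 111+9 = 120
k=4,p=6: total = 120+10 = 130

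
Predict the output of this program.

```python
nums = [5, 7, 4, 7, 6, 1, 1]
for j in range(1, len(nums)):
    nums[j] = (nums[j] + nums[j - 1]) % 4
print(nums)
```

[5, 0, 0, 3, 1, 2, 3]

j=1: nums[1] = (7+5)%4 = 0 → [5, 0, 4, 7, 6, 1, 1]
j=2: nums[2] = (4+0)%4 = 0 → [5, 0, 0, 7, 6, 1, 1]
j=3: nums[3] = (7+0)%4 = 3 → [5, 0, 0, 3, 6, 1, 1]
j=4: nums[4] = (6+3)%4 = 1 → [5, 0, 0, 3, 1, 1, 1]
j=5: nums[5] = (1+1)%4 = 2 → [5, 0, 0, 3, 1, 2, 1]
j=6: nums[6] = (1+2)%4 = 3 → [5, 0, 0, 3, 1, 2, 3]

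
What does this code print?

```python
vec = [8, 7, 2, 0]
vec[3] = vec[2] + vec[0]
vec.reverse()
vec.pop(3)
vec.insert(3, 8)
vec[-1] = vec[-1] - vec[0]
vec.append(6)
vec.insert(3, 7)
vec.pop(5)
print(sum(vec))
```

24

vec[3] = vec[2]+vec[0] = 2+8 = 10 → [8, 7, 2, 10]
reverse → [10, 2, 7, 8]
pop(3) removes 8 → [10, 2, 7]
insert 8 at 3 → [10, 2, 7, 8]
vec[-1] = vec[-1]-vec[0] = 8-10 = -2 → [10, 2, 7, -2]
append 6 → [10, 2, 7, -2, 6]
insert 7 at 3 → [10, 2, 7, 7, -2, 6]
pop(5) removes 6 → [10, 2, 7, 7, -2]
sum = 24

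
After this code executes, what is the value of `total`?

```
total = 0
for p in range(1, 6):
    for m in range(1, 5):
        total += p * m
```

p=1,m=1: total = 0+1 = 1
p=1,m=2: total = 1+2 = 3
p=1,m=3: total = 3+3 = 6
p=1,m=4: total = 6+4 = 10
p=2,m=1: total = 10+2 = 12
p=2,m=2: total = 12+4 = 16
p=2,m=3: total = 16+6 = 22
p=2,m=4: total = 22+8 = 30
p=3,m=1: total = 30+3 = 33
p=3,m=2: total = 33+6 = 39
p=3,m=3: total = 39+9 = 48
p=3,m=4: total = 48+12 = 60
p=4,m=1: total = 60+4 = 64
p=4,m=2: total = 64+8 = 72
p=4,m=3: total = 72+12 = 84
p=4,m=4: total = 84+16 = 100
p=5,m=1: total = 100+5 = 105
p=5,m=2: total = 105+10 = 115
p=5,m=3: total = 115+15 = 130
p=5,m=4: total = 130+20 = 150

150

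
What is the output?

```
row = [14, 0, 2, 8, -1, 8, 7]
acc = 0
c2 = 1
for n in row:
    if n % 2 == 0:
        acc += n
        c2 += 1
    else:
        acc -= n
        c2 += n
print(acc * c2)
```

312

n=14: even, acc = 0+14 = 14; c2=2
n=0: even, acc = 14+0 = 14; c2=3
n=2: even, acc = 14+2 = 16; c2=4
n=8: even, acc = 16+8 = 24; c2=5
n=-1: not even, acc = 24-(-1) = 25; c2=4
n=8: even, acc = 25+8 = 33; c2=5
n=7: not even, acc = 33-7 = 26; c2=12
acc*c2 = 26*12 = 312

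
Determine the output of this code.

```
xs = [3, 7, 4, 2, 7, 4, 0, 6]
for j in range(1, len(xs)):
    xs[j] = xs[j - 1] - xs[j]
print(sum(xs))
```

-105

j=1: xs[1] = 3-7 = -4 → [3, -4, 4, 2, 7, 4, 0, 6]
j=2: xs[2] = (-4)-4 = -8 → [3, -4, -8, 2, 7, 4, 0, 6]
j=3: xs[3] = (-8)-2 = -10 → [3, -4, -8, -10, 7, 4, 0, 6]
j=4: xs[4] = (-10)-7 = -17 → [3, -4, -8, -10, -17, 4, 0, 6]
j=5: xs[5] = (-17)-4 = -21 → [3, -4, -8, -10, -17, -21, 0, 6]
j=6: xs[6] = (-21)-0 = -21 → [3, -4, -8, -10, -17, -21, -21, 6]
j=7: xs[7] = (-21)-6 = -27 → [3, -4, -8, -10, -17, -21, -21, -27]
sum = -105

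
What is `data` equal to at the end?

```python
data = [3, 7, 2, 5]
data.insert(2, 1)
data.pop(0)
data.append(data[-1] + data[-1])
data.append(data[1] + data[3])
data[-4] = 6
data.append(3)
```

[7, 1, 6, 5, 10, 6, 3]

insert 1 at 2 → [3, 7, 1, 2, 5]
pop(0) removes 3 → [7, 1, 2, 5]
append data[-1]+data[-1] = 5+5 = 10 → [7, 1, 2, 5, 10]
append data[1]+data[3] = 1+5 = 6 → [7, 1, 2, 5, 10, 6]
data[-4] = 6 → [7, 1, 6, 5, 10, 6]
append 3 → [7, 1, 6, 5, 10, 6, 3]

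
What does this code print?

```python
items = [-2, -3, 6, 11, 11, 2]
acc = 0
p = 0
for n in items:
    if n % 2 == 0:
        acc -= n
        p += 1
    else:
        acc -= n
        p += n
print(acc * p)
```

n=-2: even, acc = 0-(-2) = 2; p=1
n=-3: not even, acc = 2-(-3) = 5; p=-2
n=6: even, acc = 5-6 = -1; p=-1
n=11: not even, acc = (-1)-11 = -12; p=10
n=11: not even, acc = (-12)-11 = -23; p=21
n=2: even, acc = (-23)-2 = -25; p=22
acc*p = (-25)*22 = -550

-550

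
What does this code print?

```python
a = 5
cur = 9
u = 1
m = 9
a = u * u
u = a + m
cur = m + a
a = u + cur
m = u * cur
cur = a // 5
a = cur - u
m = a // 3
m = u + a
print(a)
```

a = 1*1 = 1
u = 1+9 = 10
cur = 9+1 = 10
a = 10+10 = 20
m = 10*10 = 100
cur = 20//5 = 4
a = 4-10 = -6
m = (-6)//3 = -2
m = 10+(-6) = 4

-6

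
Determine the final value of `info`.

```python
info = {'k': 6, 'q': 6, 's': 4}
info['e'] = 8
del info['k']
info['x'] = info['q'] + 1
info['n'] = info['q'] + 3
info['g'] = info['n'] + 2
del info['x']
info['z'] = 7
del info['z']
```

{'q': 6, 's': 4, 'e': 8, 'n': 9, 'g': 11}

info['e'] = 8 → {'k': 6, 'q': 6, 's': 4, 'e': 8}
del 'k' → {'q': 6, 's': 4, 'e': 8}
info['x'] = info['q']+1 = 7 → {'q': 6, 's': 4, 'e': 8, 'x': 7}
info['n'] = info['q']+3 = 9 → {'q': 6, 's': 4, 'e': 8, 'x': 7, 'n': 9}
info['g'] = info['n']+2 = 11 → {'q': 6, 's': 4, 'e': 8, 'x': 7, 'n': 9, 'g': 11}
del 'x' → {'q': 6, 's': 4, 'e': 8, 'n': 9, 'g': 11}
info['z'] = 7 → {'q': 6, 's': 4, 'e': 8, 'n': 9, 'g': 11, 'z': 7}
del 'z' → {'q': 6, 's': 4, 'e': 8, 'n': 9, 'g': 11}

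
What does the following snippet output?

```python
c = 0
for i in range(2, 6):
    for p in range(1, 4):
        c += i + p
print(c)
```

i=2,p=1: c = 0+3 = 3
i=2,p=2: c = 3+4 = 7
i=2,p=3: c = 7+5 = 12
i=3,p=1: c = 12+4 = 16
i=3,p=2: c = 16+5 = 21
i=3,p=3: c = 21+6 = 27
i=4,p=1: c = 27+5 = 32
i=4,p=2: c = 32+6 = 38
i=4,p=3: c = 38+7 = 45
i=5,p=1: c = 45+6 = 51
i=5,p=2: c = 51+7 = 58
i=5,p=3: c = 58+8 = 66

66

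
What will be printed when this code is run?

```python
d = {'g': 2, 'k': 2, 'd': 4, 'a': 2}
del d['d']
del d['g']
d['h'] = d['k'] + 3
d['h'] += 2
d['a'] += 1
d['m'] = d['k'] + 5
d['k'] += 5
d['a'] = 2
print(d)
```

del 'd' → {'g': 2, 'k': 2, 'a': 2}
del 'g' → {'k': 2, 'a': 2}
d['h'] = d['k']+3 = 5 → {'k': 2, 'a': 2, 'h': 5}
d['h'] = 5+2 = 7 → {'k': 2, 'a': 2, 'h': 7}
d['a'] = 2+1 = 3 → {'k': 2, 'a': 3, 'h': 7}
d['m'] = d['k']+5 = 7 → {'k': 2, 'a': 3, 'h': 7, 'm': 7}
d['k'] = 2+5 = 7 → {'k': 7, 'a': 3, 'h': 7, 'm': 7}
d['a'] = 2 → {'k': 7, 'a': 2, 'h': 7, 'm': 7}

{'k': 7, 'a': 2, 'h': 7, 'm': 7}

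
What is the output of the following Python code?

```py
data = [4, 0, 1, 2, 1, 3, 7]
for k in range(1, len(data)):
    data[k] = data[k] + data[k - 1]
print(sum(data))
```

57

k=1: data[1] = 0+4 = 4 → [4, 4, 1, 2, 1, 3, 7]
k=2: data[2] = 1+4 = 5 → [4, 4, 5, 2, 1, 3, 7]
k=3: data[3] = 2+5 = 7 → [4, 4, 5, 7, 1, 3, 7]
k=4: data[4] = 1+7 = 8 → [4, 4, 5, 7, 8, 3, 7]
k=5: data[5] = 3+8 = 11 → [4, 4, 5, 7, 8, 11, 7]
k=6: data[6] = 7+11 = 18 → [4, 4, 5, 7, 8, 11, 18]
sum = 57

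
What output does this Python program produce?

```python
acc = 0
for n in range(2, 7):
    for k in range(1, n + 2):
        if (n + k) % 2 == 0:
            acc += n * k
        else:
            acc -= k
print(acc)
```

110

n=2,k=1: odd sum, acc = 0-1 = -1
n=2,k=2: even sum, acc = (-1)+4 = 3
n=2,k=3: odd sum, acc = 3-3 = 0
n=3,k=1: even sum, acc = 0+3 = 3
n=3,k=2: odd sum, acc = 3-2 = 1
n=3,k=3: even sum, acc = 1+9 = 10
n=3,k=4: odd sum, acc = 10-4 = 6
n=4,k=1: odd sum, acc = 6-1 = 5
n=4,k=2: even sum, acc = 5+8 = 13
n=4,k=3: odd sum, acc = 13-3 = 10
n=4,k=4: even sum, acc = 10+16 = 26
n=4,k=5: odd sum, acc = 26-5 = 21
n=5,k=1: even sum, acc = 21+5 = 26
n=5,k=2: odd sum, acc = 26-2 = 24
n=5,k=3: even sum, acc = 24+15 = 39
n=5,k=4: odd sum, acc = 39-4 = 35
n=5,k=5: even sum, acc = 35+25 = 60
n=5,k=6: odd sum, acc = 60-6 = 54
n=6,k=1: odd sum, acc = 54-1 = 53
n=6,k=2: even sum, acc = 53+12 = 65
n=6,k=3: odd sum, acc = 65-3 = 62
n=6,k=4: even sum, acc = 62+24 = 86
n=6,k=5: odd sum, acc = 86-5 = 81
n=6,k=6: even sum, acc = 81+36 = 117
n=6,k=7: odd sum, acc = 117-7 = 110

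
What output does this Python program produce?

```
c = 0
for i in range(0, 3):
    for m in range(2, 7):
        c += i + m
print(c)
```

i=0,m=2: c = 0+2 = 2
i=0,m=3: c = 2+3 = 5
i=0,m=4: c = 5+4 = 9
i=0,m=5: c = 9+5 = 14
i=0,m=6: c = 14+6 = 20
i=1,m=2: c = 20+3 = 23
i=1,m=3: c = 23+4 = 27
i=1,m=4: c = 27+5 = 32
i=1,m=5: c = 32+6 = 38
i=1,m=6: c = 38+7 = 45
i=2,m=2: c = 45+4 = 49
i=2,m=3: c = 49+5 = 54
i=2,m=4: c = 54+6 = 60
i=2,m=5: c = 60+7 = 67
i=2,m=6: c = 67+8 = 75

75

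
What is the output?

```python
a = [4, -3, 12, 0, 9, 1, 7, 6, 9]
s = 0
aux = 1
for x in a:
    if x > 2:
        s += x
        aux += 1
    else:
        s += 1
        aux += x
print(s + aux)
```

55

x=4: >2, s = 0+4 = 4; aux=2
x=-3: not >2, s = 4+1 = 5; aux=-1
x=12: >2, s = 5+12 = 17; aux=0
x=0: not >2, s = 17+1 = 18; aux=0
x=9: >2, s = 18+9 = 27; aux=1
x=1: not >2, s = 27+1 = 28; aux=2
x=7: >2, s = 28+7 = 35; aux=3
x=6: >2, s = 35+6 = 41; aux=4
x=9: >2, s = 41+9 = 50; aux=5
s+aux = 50+5 = 55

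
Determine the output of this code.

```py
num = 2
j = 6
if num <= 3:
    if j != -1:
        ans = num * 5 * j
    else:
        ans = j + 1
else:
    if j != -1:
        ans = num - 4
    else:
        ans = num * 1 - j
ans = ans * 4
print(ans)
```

num=2, j=6
num <= 3 is True; j != -1 is True
→ ans = num * 5 * j = 60
ans = 60*4 = 240

240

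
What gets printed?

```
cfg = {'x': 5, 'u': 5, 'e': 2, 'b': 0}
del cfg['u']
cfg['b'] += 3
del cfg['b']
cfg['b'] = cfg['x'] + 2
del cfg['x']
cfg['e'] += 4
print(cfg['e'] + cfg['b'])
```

13

del 'u' → {'x': 5, 'e': 2, 'b': 0}
cfg['b'] = 0+3 = 3 → {'x': 5, 'e': 2, 'b': 3}
del 'b' → {'x': 5, 'e': 2}
cfg['b'] = cfg['x']+2 = 7 → {'x': 5, 'e': 2, 'b': 7}
del 'x' → {'e': 2, 'b': 7}
cfg['e'] = 2+4 = 6 → {'e': 6, 'b': 7}
cfg['e']+cfg['b'] = 6+7 = 13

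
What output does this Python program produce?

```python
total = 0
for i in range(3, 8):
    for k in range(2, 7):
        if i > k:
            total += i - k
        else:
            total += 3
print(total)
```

i=3,k=2: 3>2, total = 0+1 = 1
i=3,k=3: not 3>3, total = 1+3 = 4
i=3,k=4: not 3>4, total = 4+3 = 7
i=3,k=5: not 3>5, total = 7+3 = 10
i=3,k=6: not 3>6, total = 10+3 = 13
i=4,k=2: 4>2, total = 13+2 = 15
i=4,k=3: 4>3, total = 15+1 = 16
i=4,k=4: not 4>4, total = 16+3 = 19
i=4,k=5: not 4>5, total = 19+3 = 22
i=4,k=6: not 4>6, total = 22+3 = 25
i=5,k=2: 5>2, total = 25+3 = 28
i=5,k=3: 5>3, total = 28+2 = 30
i=5,k=4: 5>4, total = 30+1 = 31
i=5,k=5: not 5>5, total = 31+3 = 34
i=5,k=6: not 5>6, total = 34+3 = 37
i=6,k=2: 6>2, total = 37+4 = 41
i=6,k=3: 6>3, total = 41+3 = 44
i=6,k=4: 6>4, total = 44+2 = 46
i=6,k=5: 6>5, total = 46+1 = 47
i=6,k=6: not 6>6, total = 47+3 = 50
i=7,k=2: 7>2, total = 50+5 = 55
i=7,k=3: 7>3, total = 55+4 = 59
i=7,k=4: 7>4, total = 59+3 = 62
i=7,k=5: 7>5, total = 62+2 = 64
i=7,k=6: 7>6, total = 64+1 = 65

65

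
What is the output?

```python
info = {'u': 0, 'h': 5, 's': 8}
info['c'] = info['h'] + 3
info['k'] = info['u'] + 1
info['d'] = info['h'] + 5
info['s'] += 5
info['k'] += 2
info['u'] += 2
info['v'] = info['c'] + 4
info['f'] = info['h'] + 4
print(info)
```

info['c'] = info['h']+3 = 8 → {'u': 0, 'h': 5, 's': 8, 'c': 8}
info['k'] = info['u']+1 = 1 → {'u': 0, 'h': 5, 's': 8, 'c': 8, 'k': 1}
info['d'] = info['h']+5 = 10 → {'u': 0, 'h': 5, 's': 8, 'c': 8, 'k': 1, 'd': 10}
info['s'] = 8+5 = 13 → {'u': 0, 'h': 5, 's': 13, 'c': 8, 'k': 1, 'd': 10}
info['k'] = 1+2 = 3 → {'u': 0, 'h': 5, 's': 13, 'c': 8, 'k': 3, 'd': 10}
info['u'] = 0+2 = 2 → {'u': 2, 'h': 5, 's': 13, 'c': 8, 'k': 3, 'd': 10}
info['v'] = info['c']+4 = 12 → {'u': 2, 'h': 5, 's': 13, 'c': 8, 'k': 3, 'd': 10, 'v': 12}
info['f'] = info['h']+4 = 9 → {'u': 2, 'h': 5, 's': 13, 'c': 8, 'k': 3, 'd': 10, 'v': 12, 'f': 9}

{'u': 2, 'h': 5, 's': 13, 'c': 8, 'k': 3, 'd': 10, 'v': 12, 'f': 9}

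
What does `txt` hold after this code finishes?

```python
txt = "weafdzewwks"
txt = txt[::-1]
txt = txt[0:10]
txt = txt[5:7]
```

'zd'

reverse → 'skwwezdfaew'
slice [0:10] → 'skwwezdfae'
slice [5:7] → 'zd'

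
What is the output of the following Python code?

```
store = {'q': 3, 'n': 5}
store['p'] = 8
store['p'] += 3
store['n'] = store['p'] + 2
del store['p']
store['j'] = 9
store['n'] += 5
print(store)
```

store['p'] = 8 → {'q': 3, 'n': 5, 'p': 8}
store['p'] = 8+3 = 11 → {'q': 3, 'n': 5, 'p': 11}
store['n'] = store['p']+2 = 13 → {'q': 3, 'n': 13, 'p': 11}
del 'p' → {'q': 3, 'n': 13}
store['j'] = 9 → {'q': 3, 'n': 13, 'j': 9}
store['n'] = 13+5 = 18 → {'q': 3, 'n': 18, 'j': 9}

{'q': 3, 'n': 18, 'j': 9}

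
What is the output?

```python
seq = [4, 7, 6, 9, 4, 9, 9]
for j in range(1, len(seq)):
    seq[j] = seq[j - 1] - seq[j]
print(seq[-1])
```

j=1: seq[1] = 4-7 = -3 → [4, -3, 6, 9, 4, 9, 9]
j=2: seq[2] = (-3)-6 = -9 → [4, -3, -9, 9, 4, 9, 9]
j=3: seq[3] = (-9)-9 = -18 → [4, -3, -9, -18, 4, 9, 9]
j=4: seq[4] = (-18)-4 = -22 → [4, -3, -9, -18, -22, 9, 9]
j=5: seq[5] = (-22)-9 = -31 → [4, -3, -9, -18, -22, -31, 9]
j=6: seq[6] = (-31)-9 = -40 → [4, -3, -9, -18, -22, -31, -40]

-40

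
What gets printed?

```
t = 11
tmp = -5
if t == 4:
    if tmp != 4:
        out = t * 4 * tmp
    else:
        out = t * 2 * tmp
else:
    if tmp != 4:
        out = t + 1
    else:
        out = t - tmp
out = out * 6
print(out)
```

72

t=11, tmp=-5
t == 4 is False; tmp != 4 is True
→ out = t + 1 = 12
out = 12*6 = 72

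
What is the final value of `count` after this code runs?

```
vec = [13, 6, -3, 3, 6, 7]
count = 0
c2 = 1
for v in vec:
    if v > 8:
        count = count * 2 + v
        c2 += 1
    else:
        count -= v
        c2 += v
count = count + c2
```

15

v=13: >8, count = 0*2+13 = 13; c2=2
v=6: not >8, count = 13-6 = 7; c2=8
v=-3: not >8, count = 7-(-3) = 10; c2=5
v=3: not >8, count = 10-3 = 7; c2=8
v=6: not >8, count = 7-6 = 1; c2=14
v=7: not >8, count = 1-7 = -6; c2=21
count+c2 = (-6)+21 = 15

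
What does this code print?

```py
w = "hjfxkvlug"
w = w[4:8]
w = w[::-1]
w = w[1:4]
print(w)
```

lvk

slice [4:8] → 'kvlu'
reverse → 'ulvk'
slice [1:4] → 'lvk'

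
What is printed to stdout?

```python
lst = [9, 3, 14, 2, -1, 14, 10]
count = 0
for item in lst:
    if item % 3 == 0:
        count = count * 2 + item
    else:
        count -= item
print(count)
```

-18

item=9: %3==0, count = 0*2+9 = 9
item=3: %3==0, count = 9*2+3 = 21
item=14: not %3==0, count = 21-14 = 7
item=2: not %3==0, count = 7-2 = 5
item=-1: not %3==0, count = 5-(-1) = 6
item=14: not %3==0, count = 6-14 = -8
item=10: not %3==0, count = (-8)-10 = -18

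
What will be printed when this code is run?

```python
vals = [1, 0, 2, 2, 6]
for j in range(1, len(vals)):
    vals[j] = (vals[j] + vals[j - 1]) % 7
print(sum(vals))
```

14

j=1: vals[1] = (0+1)%7 = 1 → [1, 1, 2, 2, 6]
j=2: vals[2] = (2+1)%7 = 3 → [1, 1, 3, 2, 6]
j=3: vals[3] = (2+3)%7 = 5 → [1, 1, 3, 5, 6]
j=4: vals[4] = (6+5)%7 = 4 → [1, 1, 3, 5, 4]
sum = 14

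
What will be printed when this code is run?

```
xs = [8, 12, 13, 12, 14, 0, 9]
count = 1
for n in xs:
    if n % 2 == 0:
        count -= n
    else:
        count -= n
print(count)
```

n=8: even, count = 1-8 = -7
n=12: even, count = (-7)-12 = -19
n=13: not even, count = (-19)-13 = -32
n=12: even, count = (-32)-12 = -44
n=14: even, count = (-44)-14 = -58
n=0: even, count = (-58)-0 = -58
n=9: not even, count = (-58)-9 = -67

-67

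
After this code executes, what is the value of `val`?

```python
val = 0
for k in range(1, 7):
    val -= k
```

-21

k=1: val = 0-1 = -1
k=2: val = (-1)-2 = -3
k=3: val = (-3)-3 = -6
k=4: val = (-6)-4 = -10
k=5: val = (-10)-5 = -15
k=6: val = (-15)-6 = -21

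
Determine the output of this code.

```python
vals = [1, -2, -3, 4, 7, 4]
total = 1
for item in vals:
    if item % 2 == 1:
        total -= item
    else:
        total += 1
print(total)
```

-1

item=1: odd, total = 1-1 = 0
item=-2: not odd, total = 0+1 = 1
item=-3: odd, total = 1-(-3) = 4
item=4: not odd, total = 4+1 = 5
item=7: odd, total = 5-7 = -2
item=4: not odd, total = (-2)+1 = -1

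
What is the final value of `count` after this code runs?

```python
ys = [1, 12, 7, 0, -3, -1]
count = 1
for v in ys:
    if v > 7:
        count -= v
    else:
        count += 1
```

v=1: not >7, count = 1+1 = 2
v=12: >7, count = 2-12 = -10
v=7: not >7, count = (-10)+1 = -9
v=0: not >7, count = (-9)+1 = -8
v=-3: not >7, count = (-8)+1 = -7
v=-1: not >7, count = (-7)+1 = -6

-6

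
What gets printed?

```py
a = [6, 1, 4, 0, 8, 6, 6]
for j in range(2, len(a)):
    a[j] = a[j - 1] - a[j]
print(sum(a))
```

-50

j=2: a[2] = 1-4 = -3 → [6, 1, -3, 0, 8, 6, 6]
j=3: a[3] = (-3)-0 = -3 → [6, 1, -3, -3, 8, 6, 6]
j=4: a[4] = (-3)-8 = -11 → [6, 1, -3, -3, -11, 6, 6]
j=5: a[5] = (-11)-6 = -17 → [6, 1, -3, -3, -11, -17, 6]
j=6: a[6] = (-17)-6 = -23 → [6, 1, -3, -3, -11, -17, -23]
sum = -50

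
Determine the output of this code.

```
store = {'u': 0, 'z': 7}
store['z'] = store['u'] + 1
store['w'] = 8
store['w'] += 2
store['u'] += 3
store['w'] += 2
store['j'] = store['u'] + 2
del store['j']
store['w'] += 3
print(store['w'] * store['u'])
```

45

store['z'] = store['u']+1 = 1 → {'u': 0, 'z': 1}
store['w'] = 8 → {'u': 0, 'z': 1, 'w': 8}
store['w'] = 8+2 = 10 → {'u': 0, 'z': 1, 'w': 10}
store['u'] = 0+3 = 3 → {'u': 3, 'z': 1, 'w': 10}
store['w'] = 10+2 = 12 → {'u': 3, 'z': 1, 'w': 12}
store['j'] = store['u']+2 = 5 → {'u': 3, 'z': 1, 'w': 12, 'j': 5}
del 'j' → {'u': 3, 'z': 1, 'w': 12}
store['w'] = 12+3 = 15 → {'u': 3, 'z': 1, 'w': 15}
store['w']*store['u'] = 15*3 = 45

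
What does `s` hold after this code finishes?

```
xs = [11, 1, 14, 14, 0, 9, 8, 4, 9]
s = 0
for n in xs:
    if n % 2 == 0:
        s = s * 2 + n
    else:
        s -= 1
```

n=11: not even, s = 0-1 = -1
n=1: not even, s = (-1)-1 = -2
n=14: even, s = (-2)*2+14 = 10
n=14: even, s = 10*2+14 = 34
n=0: even, s = 34*2+0 = 68
n=9: not even, s = 68-1 = 67
n=8: even, s = 67*2+8 = 142
n=4: even, s = 142*2+4 = 288
n=9: not even, s = 288-1 = 287

287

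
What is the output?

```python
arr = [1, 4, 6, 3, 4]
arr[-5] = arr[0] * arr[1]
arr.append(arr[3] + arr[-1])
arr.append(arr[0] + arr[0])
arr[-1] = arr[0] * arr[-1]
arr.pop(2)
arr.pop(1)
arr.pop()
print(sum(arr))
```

arr[-5] = arr[0]*arr[1] = 1*4 = 4 → [4, 4, 6, 3, 4]
append arr[3]+arr[-1] = 3+4 = 7 → [4, 4, 6, 3, 4, 7]
append arr[0]+arr[0] = 4+4 = 8 → [4, 4, 6, 3, 4, 7, 8]
arr[-1] = arr[0]*arr[-1] = 4*8 = 32 → [4, 4, 6, 3, 4, 7, 32]
pop(2) removes 6 → [4, 4, 3, 4, 7, 32]
pop(1) removes 4 → [4, 3, 4, 7, 32]
pop() removes 32 → [4, 3, 4, 7]
sum = 18

18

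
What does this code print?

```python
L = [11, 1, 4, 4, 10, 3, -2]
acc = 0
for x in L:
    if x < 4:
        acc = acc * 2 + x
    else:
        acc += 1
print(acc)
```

28

x=11: not <4, acc = 0+1 = 1
x=1: <4, acc = 1*2+1 = 3
x=4: not <4, acc = 3+1 = 4
x=4: not <4, acc = 4+1 = 5
x=10: not <4, acc = 5+1 = 6
x=3: <4, acc = 6*2+3 = 15
x=-2: <4, acc = 15*2+(-2) = 28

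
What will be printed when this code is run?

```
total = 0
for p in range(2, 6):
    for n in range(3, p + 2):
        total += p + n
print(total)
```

80

p=2,n=3: total = 0+5 = 5
p=3,n=3: total = 5+6 = 11
p=3,n=4: total = 11+7 = 18
p=4,n=3: total = 18+7 = 25
p=4,n=4: total = 25+8 = 33
p=4,n=5: total = 33+9 = 42
p=5,n=3: total = 42+8 = 50
p=5,n=4: total = 50+9 = 59
p=5,n=5: total = 59+10 = 69
p=5,n=6: total = 69+11 = 80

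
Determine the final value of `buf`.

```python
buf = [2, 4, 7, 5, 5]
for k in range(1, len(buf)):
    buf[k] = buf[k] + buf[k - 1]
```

[2, 6, 13, 18, 23]

k=1: buf[1] = 4+2 = 6 → [2, 6, 7, 5, 5]
k=2: buf[2] = 7+6 = 13 → [2, 6, 13, 5, 5]
k=3: buf[3] = 5+13 = 18 → [2, 6, 13, 18, 5]
k=4: buf[4] = 5+18 = 23 → [2, 6, 13, 18, 23]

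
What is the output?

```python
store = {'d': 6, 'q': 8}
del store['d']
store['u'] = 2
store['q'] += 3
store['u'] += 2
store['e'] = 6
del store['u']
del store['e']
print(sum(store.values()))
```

del 'd' → {'q': 8}
store['u'] = 2 → {'q': 8, 'u': 2}
store['q'] = 8+3 = 11 → {'q': 11, 'u': 2}
store['u'] = 2+2 = 4 → {'q': 11, 'u': 4}
store['e'] = 6 → {'q': 11, 'u': 4, 'e': 6}
del 'u' → {'q': 11, 'e': 6}
del 'e' → {'q': 11}
sum of values = 11

11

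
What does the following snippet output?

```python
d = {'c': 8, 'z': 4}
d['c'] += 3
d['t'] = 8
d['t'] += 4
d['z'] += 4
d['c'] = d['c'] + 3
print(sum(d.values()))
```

d['c'] = 8+3 = 11 → {'c': 11, 'z': 4}
d['t'] = 8 → {'c': 11, 'z': 4, 't': 8}
d['t'] = 8+4 = 12 → {'c': 11, 'z': 4, 't': 12}
d['z'] = 4+4 = 8 → {'c': 11, 'z': 8, 't': 12}
d['c'] = d['c']+3 = 14 → {'c': 14, 'z': 8, 't': 12}
sum of values = 34

34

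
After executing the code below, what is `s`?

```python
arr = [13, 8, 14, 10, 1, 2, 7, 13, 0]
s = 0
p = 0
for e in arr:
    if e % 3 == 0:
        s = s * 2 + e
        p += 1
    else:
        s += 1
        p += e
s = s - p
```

e=13: not %3==0, s = 0+1 = 1; p=13
e=8: not %3==0, s = 1+1 = 2; p=21
e=14: not %3==0, s = 2+1 = 3; p=35
e=10: not %3==0, s = 3+1 = 4; p=45
e=1: not %3==0, s = 4+1 = 5; p=46
e=2: not %3==0, s = 5+1 = 6; p=48
e=7: not %3==0, s = 6+1 = 7; p=55
e=13: not %3==0, s = 7+1 = 8; p=68
e=0: %3==0, s = 8*2+0 = 16; p=69
s-p = 16-69 = -53

-53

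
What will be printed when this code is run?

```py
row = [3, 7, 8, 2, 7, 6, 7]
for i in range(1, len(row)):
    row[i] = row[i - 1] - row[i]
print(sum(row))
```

i=1: row[1] = 3-7 = -4 → [3, -4, 8, 2, 7, 6, 7]
i=2: row[2] = (-4)-8 = -12 → [3, -4, -12, 2, 7, 6, 7]
i=3: row[3] = (-12)-2 = -14 → [3, -4, -12, -14, 7, 6, 7]
i=4: row[4] = (-14)-7 = -21 → [3, -4, -12, -14, -21, 6, 7]
i=5: row[5] = (-21)-6 = -27 → [3, -4, -12, -14, -21, -27, 7]
i=6: row[6] = (-27)-7 = -34 → [3, -4, -12, -14, -21, -27, -34]
sum = -109

-109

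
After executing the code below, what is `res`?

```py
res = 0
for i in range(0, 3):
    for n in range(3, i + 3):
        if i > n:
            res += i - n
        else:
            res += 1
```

i=1,n=3: not 1>3, res = 0+1 = 1
i=2,n=3: not 2>3, res = 1+1 = 2
i=2,n=4: not 2>4, res = 2+1 = 3

3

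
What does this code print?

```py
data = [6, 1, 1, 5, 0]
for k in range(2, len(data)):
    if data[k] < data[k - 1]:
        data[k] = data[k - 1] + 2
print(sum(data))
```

20

k=2: 1>=1, unchanged → [6, 1, 1, 5, 0]
k=3: 5>=1, unchanged → [6, 1, 1, 5, 0]
k=4: 0<5, data[4] = 5+2 = 7 → [6, 1, 1, 5, 7]
sum = 20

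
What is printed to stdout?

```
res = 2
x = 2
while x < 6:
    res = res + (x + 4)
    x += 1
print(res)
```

x=2: res = 2+6 = 8
x=3: res = 8+7 = 15
x=4: res = 15+8 = 23
x=5: res = 23+9 = 32

32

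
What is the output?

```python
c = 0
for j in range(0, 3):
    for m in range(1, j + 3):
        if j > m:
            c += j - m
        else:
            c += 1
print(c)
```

9

j=0,m=1: not 0>1, c = 0+1 = 1
j=0,m=2: not 0>2, c = 1+1 = 2
j=1,m=1: not 1>1, c = 2+1 = 3
j=1,m=2: not 1>2, c = 3+1 = 4
j=1,m=3: not 1>3, c = 4+1 = 5
j=2,m=1: 2>1, c = 5+1 = 6
j=2,m=2: not 2>2, c = 6+1 = 7
j=2,m=3: not 2>3, c = 7+1 = 8
j=2,m=4: not 2>4, c = 8+1 = 9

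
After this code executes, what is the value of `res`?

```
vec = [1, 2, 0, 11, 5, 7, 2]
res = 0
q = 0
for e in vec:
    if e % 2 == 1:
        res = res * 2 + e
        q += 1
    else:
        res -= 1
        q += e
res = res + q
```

60

e=1: odd, res = 0*2+1 = 1; q=1
e=2: not odd, res = 1-1 = 0; q=3
e=0: not odd, res = 0-1 = -1; q=3
e=11: odd, res = (-1)*2+11 = 9; q=4
e=5: odd, res = 9*2+5 = 23; q=5
e=7: odd, res = 23*2+7 = 53; q=6
e=2: not odd, res = 53-1 = 52; q=8
res+q = 52+8 = 60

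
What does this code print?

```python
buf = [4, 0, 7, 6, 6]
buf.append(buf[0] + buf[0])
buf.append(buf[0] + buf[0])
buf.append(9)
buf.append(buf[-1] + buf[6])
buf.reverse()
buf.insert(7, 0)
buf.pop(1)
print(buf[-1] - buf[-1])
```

append buf[0]+buf[0] = 4+4 = 8 → [4, 0, 7, 6, 6, 8]
append buf[0]+buf[0] = 4+4 = 8 → [4, 0, 7, 6, 6, 8, 8]
append 9 → [4, 0, 7, 6, 6, 8, 8, 9]
append buf[-1]+buf[6] = 9+8 = 17 → [4, 0, 7, 6, 6, 8, 8, 9, 17]
reverse → [17, 9, 8, 8, 6, 6, 7, 0, 4]
insert 0 at 7 → [17, 9, 8, 8, 6, 6, 7, 0, 0, 4]
pop(1) removes 9 → [17, 8, 8, 6, 6, 7, 0, 0, 4]
buf[-1]-buf[-1] = 4-4 = 0

0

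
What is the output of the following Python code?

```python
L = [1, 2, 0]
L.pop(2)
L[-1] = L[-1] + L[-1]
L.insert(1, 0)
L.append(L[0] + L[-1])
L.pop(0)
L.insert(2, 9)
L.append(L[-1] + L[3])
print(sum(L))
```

28

pop(2) removes 0 → [1, 2]
L[-1] = L[-1]+L[-1] = 2+2 = 4 → [1, 4]
insert 0 at 1 → [1, 0, 4]
append L[0]+L[-1] = 1+4 = 5 → [1, 0, 4, 5]
pop(0) removes 1 → [0, 4, 5]
insert 9 at 2 → [0, 4, 9, 5]
append L[-1]+L[3] = 5+5 = 10 → [0, 4, 9, 5, 10]
sum = 28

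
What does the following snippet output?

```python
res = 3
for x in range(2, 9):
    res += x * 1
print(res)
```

x=2: res = 3+2*1 = 5
x=3: res = 5+3*1 = 8
x=4: res = 8+4*1 = 12
x=5: res = 12+5*1 = 17
x=6: res = 17+6*1 = 23
x=7: res = 23+7*1 = 30
x=8: res = 30+8*1 = 38

38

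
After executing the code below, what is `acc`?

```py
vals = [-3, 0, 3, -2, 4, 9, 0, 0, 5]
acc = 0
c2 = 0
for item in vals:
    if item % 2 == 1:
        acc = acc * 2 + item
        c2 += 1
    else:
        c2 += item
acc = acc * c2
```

66

item=-3: odd, acc = 0*2+(-3) = -3; c2=1
item=0: not odd; c2=1
item=3: odd, acc = (-3)*2+3 = -3; c2=2
item=-2: not odd; c2=0
item=4: not odd; c2=4
item=9: odd, acc = (-3)*2+9 = 3; c2=5
item=0: not odd; c2=5
item=0: not odd; c2=5
item=5: odd, acc = 3*2+5 = 11; c2=6
acc*c2 = 11*6 = 66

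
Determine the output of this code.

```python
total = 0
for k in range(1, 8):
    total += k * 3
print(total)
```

k=1: total = 0+1*3 = 3
k=2: total = 3+2*3 = 9
k=3: total = 9+3*3 = 18
k=4: total = 18+4*3 = 30
k=5: total = 30+5*3 = 45
k=6: total = 45+6*3 = 63
k=7: total = 63+7*3 = 84

84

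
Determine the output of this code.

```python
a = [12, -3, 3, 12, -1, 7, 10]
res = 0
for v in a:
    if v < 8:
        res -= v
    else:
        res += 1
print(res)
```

v=12: not <8, res = 0+1 = 1
v=-3: <8, res = 1-(-3) = 4
v=3: <8, res = 4-3 = 1
v=12: not <8, res = 1+1 = 2
v=-1: <8, res = 2-(-1) = 3
v=7: <8, res = 3-7 = -4
v=10: not <8, res = (-4)+1 = -3

-3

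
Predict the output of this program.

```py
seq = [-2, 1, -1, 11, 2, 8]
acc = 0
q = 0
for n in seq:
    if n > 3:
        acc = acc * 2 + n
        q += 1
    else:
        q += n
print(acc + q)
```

n=-2: not >3; q=-2
n=1: not >3; q=-1
n=-1: not >3; q=-2
n=11: >3, acc = 0*2+11 = 11; q=-1
n=2: not >3; q=1
n=8: >3, acc = 11*2+8 = 30; q=2
acc+q = 30+2 = 32

32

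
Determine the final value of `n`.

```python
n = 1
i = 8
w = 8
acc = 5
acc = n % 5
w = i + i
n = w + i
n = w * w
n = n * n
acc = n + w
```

acc = 1%5 = 1
w = 8+8 = 16
n = 16+8 = 24
n = 16*16 = 256
n = 256*256 = 65536
acc = 65536+16 = 65552

65536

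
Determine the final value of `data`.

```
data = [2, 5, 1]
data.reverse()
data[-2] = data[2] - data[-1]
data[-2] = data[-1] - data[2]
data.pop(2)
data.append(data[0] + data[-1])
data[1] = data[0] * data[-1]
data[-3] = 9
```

[9, 1, 1]

reverse → [1, 5, 2]
data[-2] = data[2]-data[-1] = 2-2 = 0 → [1, 0, 2]
data[-2] = data[-1]-data[2] = 2-2 = 0 → [1, 0, 2]
pop(2) removes 2 → [1, 0]
append data[0]+data[-1] = 1+0 = 1 → [1, 0, 1]
data[1] = data[0]*data[-1] = 1*1 = 1 → [1, 1, 1]
data[-3] = 9 → [9, 1, 1]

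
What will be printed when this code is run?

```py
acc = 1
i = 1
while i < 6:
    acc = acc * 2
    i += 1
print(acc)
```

32

i=1: acc = 1*2 = 2
i=2: acc = 2*2 = 4
i=3: acc = 4*2 = 8
i=4: acc = 8*2 = 16
i=5: acc = 16*2 = 32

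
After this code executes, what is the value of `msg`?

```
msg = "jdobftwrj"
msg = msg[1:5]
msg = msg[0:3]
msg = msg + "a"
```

'doba'

slice [1:5] → 'dobf'
slice [0:3] → 'dob'
+ 'a' → 'doba'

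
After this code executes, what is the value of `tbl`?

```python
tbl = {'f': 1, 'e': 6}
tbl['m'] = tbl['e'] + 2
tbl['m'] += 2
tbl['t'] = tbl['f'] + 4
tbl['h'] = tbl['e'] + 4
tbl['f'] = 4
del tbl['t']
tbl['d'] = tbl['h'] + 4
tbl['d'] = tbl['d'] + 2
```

{'f': 4, 'e': 6, 'm': 10, 'h': 10, 'd': 16}

tbl['m'] = tbl['e']+2 = 8 → {'f': 1, 'e': 6, 'm': 8}
tbl['m'] = 8+2 = 10 → {'f': 1, 'e': 6, 'm': 10}
tbl['t'] = tbl['f']+4 = 5 → {'f': 1, 'e': 6, 'm': 10, 't': 5}
tbl['h'] = tbl['e']+4 = 10 → {'f': 1, 'e': 6, 'm': 10, 't': 5, 'h': 10}
tbl['f'] = 4 → {'f': 4, 'e': 6, 'm': 10, 't': 5, 'h': 10}
del 't' → {'f': 4, 'e': 6, 'm': 10, 'h': 10}
tbl['d'] = tbl['h']+4 = 14 → {'f': 4, 'e': 6, 'm': 10, 'h': 10, 'd': 14}
tbl['d'] = tbl['d']+2 = 16 → {'f': 4, 'e': 6, 'm': 10, 'h': 10, 'd': 16}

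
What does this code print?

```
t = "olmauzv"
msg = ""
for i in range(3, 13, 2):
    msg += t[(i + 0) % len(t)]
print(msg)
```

i=3: add t[3]='a' → 'a'
i=5: add t[5]='z' → 'az'
i=7: add t[0]='o' → 'azo'
i=9: add t[2]='m' → 'azom'
i=11: add t[4]='u' → 'azomu'

azomu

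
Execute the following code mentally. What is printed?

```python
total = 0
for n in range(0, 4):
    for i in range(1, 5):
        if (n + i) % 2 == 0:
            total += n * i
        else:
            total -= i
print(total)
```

8

n=0,i=1: odd sum, total = 0-1 = -1
n=0,i=2: even sum, total = (-1)+0 = -1
n=0,i=3: odd sum, total = (-1)-3 = -4
n=0,i=4: even sum, total = (-4)+0 = -4
n=1,i=1: even sum, total = (-4)+1 = -3
n=1,i=2: odd sum, total = (-3)-2 = -5
n=1,i=3: even sum, total = (-5)+3 = -2
n=1,i=4: odd sum, total = (-2)-4 = -6
n=2,i=1: odd sum, total = (-6)-1 = -7
n=2,i=2: even sum, total = (-7)+4 = -3
n=2,i=3: odd sum, total = (-3)-3 = -6
n=2,i=4: even sum, total = (-6)+8 = 2
n=3,i=1: even sum, total = 2+3 = 5
n=3,i=2: odd sum, total = 5-2 = 3
n=3,i=3: even sum, total = 3+9 = 12
n=3,i=4: odd sum, total = 12-4 = 8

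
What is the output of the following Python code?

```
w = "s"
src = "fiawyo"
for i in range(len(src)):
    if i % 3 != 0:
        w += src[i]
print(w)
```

i=0: skip
i=1: add 'i' → 'si'
i=2: add 'a' → 'sia'
i=3: skip
i=4: add 'y' → 'siay'
i=5: add 'o' → 'siayo'

siayo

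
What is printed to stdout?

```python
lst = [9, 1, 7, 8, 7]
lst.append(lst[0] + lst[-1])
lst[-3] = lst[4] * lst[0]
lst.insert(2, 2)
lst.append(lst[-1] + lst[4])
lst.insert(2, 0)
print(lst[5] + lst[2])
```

append lst[0]+lst[-1] = 9+7 = 16 → [9, 1, 7, 8, 7, 16]
lst[-3] = lst[4]*lst[0] = 7*9 = 63 → [9, 1, 7, 63, 7, 16]
insert 2 at 2 → [9, 1, 2, 7, 63, 7, 16]
append lst[-1]+lst[4] = 16+63 = 79 → [9, 1, 2, 7, 63, 7, 16, 79]
insert 0 at 2 → [9, 1, 0, 2, 7, 63, 7, 16, 79]
lst[5]+lst[2] = 63+0 = 63

63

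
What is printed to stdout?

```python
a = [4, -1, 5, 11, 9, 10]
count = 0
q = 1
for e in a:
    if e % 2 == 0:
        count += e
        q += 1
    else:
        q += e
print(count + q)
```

e=4: even, count = 0+4 = 4; q=2
e=-1: not even; q=1
e=5: not even; q=6
e=11: not even; q=17
e=9: not even; q=26
e=10: even, count = 4+10 = 14; q=27
count+q = 14+27 = 41

41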